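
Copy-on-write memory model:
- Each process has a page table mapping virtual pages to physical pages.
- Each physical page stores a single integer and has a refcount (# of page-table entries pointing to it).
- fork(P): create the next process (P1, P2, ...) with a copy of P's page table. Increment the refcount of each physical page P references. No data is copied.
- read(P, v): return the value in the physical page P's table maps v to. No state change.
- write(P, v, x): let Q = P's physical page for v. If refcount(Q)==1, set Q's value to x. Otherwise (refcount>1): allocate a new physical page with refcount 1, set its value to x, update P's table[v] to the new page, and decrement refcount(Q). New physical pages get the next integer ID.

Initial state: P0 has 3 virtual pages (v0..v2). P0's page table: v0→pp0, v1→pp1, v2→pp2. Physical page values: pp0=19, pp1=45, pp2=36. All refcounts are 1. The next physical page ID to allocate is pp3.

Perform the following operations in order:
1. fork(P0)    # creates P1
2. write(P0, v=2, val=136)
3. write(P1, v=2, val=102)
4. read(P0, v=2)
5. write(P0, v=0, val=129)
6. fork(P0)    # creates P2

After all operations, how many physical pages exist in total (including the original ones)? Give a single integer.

Op 1: fork(P0) -> P1. 3 ppages; refcounts: pp0:2 pp1:2 pp2:2
Op 2: write(P0, v2, 136). refcount(pp2)=2>1 -> COPY to pp3. 4 ppages; refcounts: pp0:2 pp1:2 pp2:1 pp3:1
Op 3: write(P1, v2, 102). refcount(pp2)=1 -> write in place. 4 ppages; refcounts: pp0:2 pp1:2 pp2:1 pp3:1
Op 4: read(P0, v2) -> 136. No state change.
Op 5: write(P0, v0, 129). refcount(pp0)=2>1 -> COPY to pp4. 5 ppages; refcounts: pp0:1 pp1:2 pp2:1 pp3:1 pp4:1
Op 6: fork(P0) -> P2. 5 ppages; refcounts: pp0:1 pp1:3 pp2:1 pp3:2 pp4:2

Answer: 5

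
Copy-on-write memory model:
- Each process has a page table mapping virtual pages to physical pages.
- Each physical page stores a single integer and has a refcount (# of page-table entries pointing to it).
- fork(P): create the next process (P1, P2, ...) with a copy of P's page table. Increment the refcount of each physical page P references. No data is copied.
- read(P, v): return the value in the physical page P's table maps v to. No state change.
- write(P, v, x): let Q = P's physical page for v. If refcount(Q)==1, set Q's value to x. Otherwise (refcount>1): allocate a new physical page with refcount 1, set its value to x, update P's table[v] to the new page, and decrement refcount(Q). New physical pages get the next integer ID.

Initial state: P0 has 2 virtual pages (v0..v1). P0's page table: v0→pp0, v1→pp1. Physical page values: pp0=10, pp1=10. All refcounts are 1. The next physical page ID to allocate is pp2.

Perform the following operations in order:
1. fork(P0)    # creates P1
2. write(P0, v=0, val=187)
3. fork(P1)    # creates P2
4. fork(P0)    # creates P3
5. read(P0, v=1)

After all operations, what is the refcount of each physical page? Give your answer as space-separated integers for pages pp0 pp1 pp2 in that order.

Answer: 2 4 2

Derivation:
Op 1: fork(P0) -> P1. 2 ppages; refcounts: pp0:2 pp1:2
Op 2: write(P0, v0, 187). refcount(pp0)=2>1 -> COPY to pp2. 3 ppages; refcounts: pp0:1 pp1:2 pp2:1
Op 3: fork(P1) -> P2. 3 ppages; refcounts: pp0:2 pp1:3 pp2:1
Op 4: fork(P0) -> P3. 3 ppages; refcounts: pp0:2 pp1:4 pp2:2
Op 5: read(P0, v1) -> 10. No state change.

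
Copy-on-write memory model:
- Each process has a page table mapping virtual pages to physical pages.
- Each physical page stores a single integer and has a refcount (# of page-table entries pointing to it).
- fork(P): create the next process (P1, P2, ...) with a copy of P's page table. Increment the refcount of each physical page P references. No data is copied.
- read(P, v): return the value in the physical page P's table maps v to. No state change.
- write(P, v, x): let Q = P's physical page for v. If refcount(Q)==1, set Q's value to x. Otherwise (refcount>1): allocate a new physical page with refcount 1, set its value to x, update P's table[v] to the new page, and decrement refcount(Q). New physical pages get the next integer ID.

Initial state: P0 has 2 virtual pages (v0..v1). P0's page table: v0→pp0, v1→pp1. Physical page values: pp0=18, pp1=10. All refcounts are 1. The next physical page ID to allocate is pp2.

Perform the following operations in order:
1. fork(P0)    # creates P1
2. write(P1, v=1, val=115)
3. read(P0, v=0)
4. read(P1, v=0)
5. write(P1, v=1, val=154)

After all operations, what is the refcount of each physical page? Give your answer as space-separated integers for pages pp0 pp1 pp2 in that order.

Op 1: fork(P0) -> P1. 2 ppages; refcounts: pp0:2 pp1:2
Op 2: write(P1, v1, 115). refcount(pp1)=2>1 -> COPY to pp2. 3 ppages; refcounts: pp0:2 pp1:1 pp2:1
Op 3: read(P0, v0) -> 18. No state change.
Op 4: read(P1, v0) -> 18. No state change.
Op 5: write(P1, v1, 154). refcount(pp2)=1 -> write in place. 3 ppages; refcounts: pp0:2 pp1:1 pp2:1

Answer: 2 1 1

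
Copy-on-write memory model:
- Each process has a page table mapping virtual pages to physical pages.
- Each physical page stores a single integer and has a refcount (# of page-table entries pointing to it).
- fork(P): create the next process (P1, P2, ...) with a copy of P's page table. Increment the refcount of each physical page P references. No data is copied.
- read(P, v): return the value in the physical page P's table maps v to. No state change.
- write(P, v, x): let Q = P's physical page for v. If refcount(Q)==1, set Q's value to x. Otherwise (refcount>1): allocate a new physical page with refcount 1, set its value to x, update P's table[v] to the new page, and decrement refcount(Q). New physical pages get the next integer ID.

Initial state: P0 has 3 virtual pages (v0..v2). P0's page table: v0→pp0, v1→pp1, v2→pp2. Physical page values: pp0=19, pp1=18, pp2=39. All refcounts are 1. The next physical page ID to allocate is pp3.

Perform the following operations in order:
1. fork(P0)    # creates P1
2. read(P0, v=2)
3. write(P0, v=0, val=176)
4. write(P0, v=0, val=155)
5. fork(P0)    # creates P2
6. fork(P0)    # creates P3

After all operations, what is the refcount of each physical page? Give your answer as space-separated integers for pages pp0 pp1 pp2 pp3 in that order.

Op 1: fork(P0) -> P1. 3 ppages; refcounts: pp0:2 pp1:2 pp2:2
Op 2: read(P0, v2) -> 39. No state change.
Op 3: write(P0, v0, 176). refcount(pp0)=2>1 -> COPY to pp3. 4 ppages; refcounts: pp0:1 pp1:2 pp2:2 pp3:1
Op 4: write(P0, v0, 155). refcount(pp3)=1 -> write in place. 4 ppages; refcounts: pp0:1 pp1:2 pp2:2 pp3:1
Op 5: fork(P0) -> P2. 4 ppages; refcounts: pp0:1 pp1:3 pp2:3 pp3:2
Op 6: fork(P0) -> P3. 4 ppages; refcounts: pp0:1 pp1:4 pp2:4 pp3:3

Answer: 1 4 4 3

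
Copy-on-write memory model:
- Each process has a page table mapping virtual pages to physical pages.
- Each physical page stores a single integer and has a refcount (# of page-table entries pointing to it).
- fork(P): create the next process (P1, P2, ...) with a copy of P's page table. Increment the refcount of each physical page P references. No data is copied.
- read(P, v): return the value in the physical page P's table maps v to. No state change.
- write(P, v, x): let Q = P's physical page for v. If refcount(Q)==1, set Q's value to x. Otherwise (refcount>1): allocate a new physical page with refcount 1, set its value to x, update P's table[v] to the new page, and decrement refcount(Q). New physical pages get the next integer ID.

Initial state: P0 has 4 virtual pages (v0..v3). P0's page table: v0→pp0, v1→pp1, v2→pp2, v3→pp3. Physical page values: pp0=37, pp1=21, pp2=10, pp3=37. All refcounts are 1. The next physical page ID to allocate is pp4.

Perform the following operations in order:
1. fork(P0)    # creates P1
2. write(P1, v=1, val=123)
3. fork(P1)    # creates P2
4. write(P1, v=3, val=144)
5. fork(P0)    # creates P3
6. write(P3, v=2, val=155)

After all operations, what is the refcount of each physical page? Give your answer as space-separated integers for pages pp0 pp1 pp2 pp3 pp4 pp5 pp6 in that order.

Answer: 4 2 3 3 2 1 1

Derivation:
Op 1: fork(P0) -> P1. 4 ppages; refcounts: pp0:2 pp1:2 pp2:2 pp3:2
Op 2: write(P1, v1, 123). refcount(pp1)=2>1 -> COPY to pp4. 5 ppages; refcounts: pp0:2 pp1:1 pp2:2 pp3:2 pp4:1
Op 3: fork(P1) -> P2. 5 ppages; refcounts: pp0:3 pp1:1 pp2:3 pp3:3 pp4:2
Op 4: write(P1, v3, 144). refcount(pp3)=3>1 -> COPY to pp5. 6 ppages; refcounts: pp0:3 pp1:1 pp2:3 pp3:2 pp4:2 pp5:1
Op 5: fork(P0) -> P3. 6 ppages; refcounts: pp0:4 pp1:2 pp2:4 pp3:3 pp4:2 pp5:1
Op 6: write(P3, v2, 155). refcount(pp2)=4>1 -> COPY to pp6. 7 ppages; refcounts: pp0:4 pp1:2 pp2:3 pp3:3 pp4:2 pp5:1 pp6:1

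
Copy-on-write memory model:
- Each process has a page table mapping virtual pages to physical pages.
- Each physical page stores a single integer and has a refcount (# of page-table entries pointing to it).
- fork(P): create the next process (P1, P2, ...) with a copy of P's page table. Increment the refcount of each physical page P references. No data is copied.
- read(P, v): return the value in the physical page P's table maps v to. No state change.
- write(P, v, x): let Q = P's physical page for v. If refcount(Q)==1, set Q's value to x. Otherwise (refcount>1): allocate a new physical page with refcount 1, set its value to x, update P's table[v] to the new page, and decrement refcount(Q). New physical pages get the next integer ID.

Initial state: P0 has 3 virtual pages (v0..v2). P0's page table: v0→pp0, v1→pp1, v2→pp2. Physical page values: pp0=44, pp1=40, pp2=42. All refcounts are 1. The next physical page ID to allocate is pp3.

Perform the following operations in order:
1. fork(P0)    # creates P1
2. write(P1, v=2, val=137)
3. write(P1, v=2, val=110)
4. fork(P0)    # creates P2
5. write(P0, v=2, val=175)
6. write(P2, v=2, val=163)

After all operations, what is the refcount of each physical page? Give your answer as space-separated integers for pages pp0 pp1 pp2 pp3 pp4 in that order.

Op 1: fork(P0) -> P1. 3 ppages; refcounts: pp0:2 pp1:2 pp2:2
Op 2: write(P1, v2, 137). refcount(pp2)=2>1 -> COPY to pp3. 4 ppages; refcounts: pp0:2 pp1:2 pp2:1 pp3:1
Op 3: write(P1, v2, 110). refcount(pp3)=1 -> write in place. 4 ppages; refcounts: pp0:2 pp1:2 pp2:1 pp3:1
Op 4: fork(P0) -> P2. 4 ppages; refcounts: pp0:3 pp1:3 pp2:2 pp3:1
Op 5: write(P0, v2, 175). refcount(pp2)=2>1 -> COPY to pp4. 5 ppages; refcounts: pp0:3 pp1:3 pp2:1 pp3:1 pp4:1
Op 6: write(P2, v2, 163). refcount(pp2)=1 -> write in place. 5 ppages; refcounts: pp0:3 pp1:3 pp2:1 pp3:1 pp4:1

Answer: 3 3 1 1 1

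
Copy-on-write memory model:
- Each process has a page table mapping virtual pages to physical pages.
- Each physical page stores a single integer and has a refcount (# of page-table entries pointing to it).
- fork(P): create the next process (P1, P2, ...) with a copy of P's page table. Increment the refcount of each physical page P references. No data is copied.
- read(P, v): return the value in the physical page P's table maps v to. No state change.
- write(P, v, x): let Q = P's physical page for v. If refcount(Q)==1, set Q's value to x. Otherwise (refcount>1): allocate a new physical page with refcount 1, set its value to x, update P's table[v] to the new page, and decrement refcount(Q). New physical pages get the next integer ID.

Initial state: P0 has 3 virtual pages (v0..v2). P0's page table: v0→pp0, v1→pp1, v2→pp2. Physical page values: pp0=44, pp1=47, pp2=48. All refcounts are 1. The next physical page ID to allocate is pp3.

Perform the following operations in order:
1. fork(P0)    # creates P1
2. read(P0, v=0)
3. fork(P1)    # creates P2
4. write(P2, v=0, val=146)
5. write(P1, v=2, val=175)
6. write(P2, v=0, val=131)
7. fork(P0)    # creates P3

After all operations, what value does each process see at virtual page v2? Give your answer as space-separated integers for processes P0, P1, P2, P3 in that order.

Answer: 48 175 48 48

Derivation:
Op 1: fork(P0) -> P1. 3 ppages; refcounts: pp0:2 pp1:2 pp2:2
Op 2: read(P0, v0) -> 44. No state change.
Op 3: fork(P1) -> P2. 3 ppages; refcounts: pp0:3 pp1:3 pp2:3
Op 4: write(P2, v0, 146). refcount(pp0)=3>1 -> COPY to pp3. 4 ppages; refcounts: pp0:2 pp1:3 pp2:3 pp3:1
Op 5: write(P1, v2, 175). refcount(pp2)=3>1 -> COPY to pp4. 5 ppages; refcounts: pp0:2 pp1:3 pp2:2 pp3:1 pp4:1
Op 6: write(P2, v0, 131). refcount(pp3)=1 -> write in place. 5 ppages; refcounts: pp0:2 pp1:3 pp2:2 pp3:1 pp4:1
Op 7: fork(P0) -> P3. 5 ppages; refcounts: pp0:3 pp1:4 pp2:3 pp3:1 pp4:1
P0: v2 -> pp2 = 48
P1: v2 -> pp4 = 175
P2: v2 -> pp2 = 48
P3: v2 -> pp2 = 48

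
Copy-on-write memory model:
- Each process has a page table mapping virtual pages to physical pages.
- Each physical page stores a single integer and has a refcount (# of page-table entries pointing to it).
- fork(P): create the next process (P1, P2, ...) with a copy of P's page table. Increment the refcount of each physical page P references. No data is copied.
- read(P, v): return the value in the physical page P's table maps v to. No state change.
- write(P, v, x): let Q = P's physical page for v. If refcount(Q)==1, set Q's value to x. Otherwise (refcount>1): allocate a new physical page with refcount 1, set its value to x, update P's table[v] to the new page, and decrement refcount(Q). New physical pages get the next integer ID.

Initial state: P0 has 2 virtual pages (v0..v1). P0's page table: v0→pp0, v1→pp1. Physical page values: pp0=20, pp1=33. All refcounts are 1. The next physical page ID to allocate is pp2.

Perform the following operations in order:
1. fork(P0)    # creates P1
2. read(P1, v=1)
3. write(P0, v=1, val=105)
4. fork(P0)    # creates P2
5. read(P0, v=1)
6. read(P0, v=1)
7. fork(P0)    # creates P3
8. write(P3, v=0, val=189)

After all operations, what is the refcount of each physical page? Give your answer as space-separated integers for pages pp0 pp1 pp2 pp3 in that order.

Op 1: fork(P0) -> P1. 2 ppages; refcounts: pp0:2 pp1:2
Op 2: read(P1, v1) -> 33. No state change.
Op 3: write(P0, v1, 105). refcount(pp1)=2>1 -> COPY to pp2. 3 ppages; refcounts: pp0:2 pp1:1 pp2:1
Op 4: fork(P0) -> P2. 3 ppages; refcounts: pp0:3 pp1:1 pp2:2
Op 5: read(P0, v1) -> 105. No state change.
Op 6: read(P0, v1) -> 105. No state change.
Op 7: fork(P0) -> P3. 3 ppages; refcounts: pp0:4 pp1:1 pp2:3
Op 8: write(P3, v0, 189). refcount(pp0)=4>1 -> COPY to pp3. 4 ppages; refcounts: pp0:3 pp1:1 pp2:3 pp3:1

Answer: 3 1 3 1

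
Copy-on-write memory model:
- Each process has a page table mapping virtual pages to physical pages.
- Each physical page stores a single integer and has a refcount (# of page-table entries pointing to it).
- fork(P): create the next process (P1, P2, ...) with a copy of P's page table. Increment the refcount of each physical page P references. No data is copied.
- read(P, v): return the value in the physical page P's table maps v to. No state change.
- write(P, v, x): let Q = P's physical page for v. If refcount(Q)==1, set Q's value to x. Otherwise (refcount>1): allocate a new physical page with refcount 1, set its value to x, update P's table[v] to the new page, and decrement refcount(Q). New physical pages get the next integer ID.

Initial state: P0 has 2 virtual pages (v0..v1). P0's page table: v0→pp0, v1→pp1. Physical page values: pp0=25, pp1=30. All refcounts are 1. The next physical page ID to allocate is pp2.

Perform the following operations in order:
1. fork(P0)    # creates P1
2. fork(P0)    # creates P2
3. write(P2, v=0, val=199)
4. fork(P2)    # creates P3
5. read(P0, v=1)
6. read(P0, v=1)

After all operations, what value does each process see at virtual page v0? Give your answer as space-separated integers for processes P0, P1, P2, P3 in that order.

Op 1: fork(P0) -> P1. 2 ppages; refcounts: pp0:2 pp1:2
Op 2: fork(P0) -> P2. 2 ppages; refcounts: pp0:3 pp1:3
Op 3: write(P2, v0, 199). refcount(pp0)=3>1 -> COPY to pp2. 3 ppages; refcounts: pp0:2 pp1:3 pp2:1
Op 4: fork(P2) -> P3. 3 ppages; refcounts: pp0:2 pp1:4 pp2:2
Op 5: read(P0, v1) -> 30. No state change.
Op 6: read(P0, v1) -> 30. No state change.
P0: v0 -> pp0 = 25
P1: v0 -> pp0 = 25
P2: v0 -> pp2 = 199
P3: v0 -> pp2 = 199

Answer: 25 25 199 199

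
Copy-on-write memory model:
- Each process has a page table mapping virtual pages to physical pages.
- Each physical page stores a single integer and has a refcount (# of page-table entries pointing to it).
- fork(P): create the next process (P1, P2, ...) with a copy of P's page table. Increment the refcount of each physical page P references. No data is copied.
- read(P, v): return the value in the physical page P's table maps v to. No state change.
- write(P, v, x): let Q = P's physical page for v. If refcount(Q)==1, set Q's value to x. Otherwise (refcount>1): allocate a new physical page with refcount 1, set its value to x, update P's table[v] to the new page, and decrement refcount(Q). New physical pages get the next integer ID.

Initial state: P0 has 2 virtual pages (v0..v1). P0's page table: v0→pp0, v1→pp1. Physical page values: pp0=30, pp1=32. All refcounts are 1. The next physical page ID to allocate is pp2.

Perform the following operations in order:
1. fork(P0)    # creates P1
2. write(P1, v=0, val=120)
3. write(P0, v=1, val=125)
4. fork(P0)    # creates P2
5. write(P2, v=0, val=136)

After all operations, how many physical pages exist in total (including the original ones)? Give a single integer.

Op 1: fork(P0) -> P1. 2 ppages; refcounts: pp0:2 pp1:2
Op 2: write(P1, v0, 120). refcount(pp0)=2>1 -> COPY to pp2. 3 ppages; refcounts: pp0:1 pp1:2 pp2:1
Op 3: write(P0, v1, 125). refcount(pp1)=2>1 -> COPY to pp3. 4 ppages; refcounts: pp0:1 pp1:1 pp2:1 pp3:1
Op 4: fork(P0) -> P2. 4 ppages; refcounts: pp0:2 pp1:1 pp2:1 pp3:2
Op 5: write(P2, v0, 136). refcount(pp0)=2>1 -> COPY to pp4. 5 ppages; refcounts: pp0:1 pp1:1 pp2:1 pp3:2 pp4:1

Answer: 5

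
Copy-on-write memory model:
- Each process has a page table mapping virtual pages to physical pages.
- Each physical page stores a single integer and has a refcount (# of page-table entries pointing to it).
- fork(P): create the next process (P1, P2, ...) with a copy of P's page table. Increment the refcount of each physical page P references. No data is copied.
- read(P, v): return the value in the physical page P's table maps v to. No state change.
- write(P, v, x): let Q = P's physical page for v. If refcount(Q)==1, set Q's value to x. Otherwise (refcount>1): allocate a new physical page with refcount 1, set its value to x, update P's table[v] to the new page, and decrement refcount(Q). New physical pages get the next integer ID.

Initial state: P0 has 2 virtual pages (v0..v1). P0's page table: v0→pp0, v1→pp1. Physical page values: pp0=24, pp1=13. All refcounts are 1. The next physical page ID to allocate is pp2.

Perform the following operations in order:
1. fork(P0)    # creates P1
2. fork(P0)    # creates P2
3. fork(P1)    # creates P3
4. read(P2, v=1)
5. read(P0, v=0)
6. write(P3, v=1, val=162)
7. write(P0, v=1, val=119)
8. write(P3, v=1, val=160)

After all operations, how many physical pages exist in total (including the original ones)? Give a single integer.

Op 1: fork(P0) -> P1. 2 ppages; refcounts: pp0:2 pp1:2
Op 2: fork(P0) -> P2. 2 ppages; refcounts: pp0:3 pp1:3
Op 3: fork(P1) -> P3. 2 ppages; refcounts: pp0:4 pp1:4
Op 4: read(P2, v1) -> 13. No state change.
Op 5: read(P0, v0) -> 24. No state change.
Op 6: write(P3, v1, 162). refcount(pp1)=4>1 -> COPY to pp2. 3 ppages; refcounts: pp0:4 pp1:3 pp2:1
Op 7: write(P0, v1, 119). refcount(pp1)=3>1 -> COPY to pp3. 4 ppages; refcounts: pp0:4 pp1:2 pp2:1 pp3:1
Op 8: write(P3, v1, 160). refcount(pp2)=1 -> write in place. 4 ppages; refcounts: pp0:4 pp1:2 pp2:1 pp3:1

Answer: 4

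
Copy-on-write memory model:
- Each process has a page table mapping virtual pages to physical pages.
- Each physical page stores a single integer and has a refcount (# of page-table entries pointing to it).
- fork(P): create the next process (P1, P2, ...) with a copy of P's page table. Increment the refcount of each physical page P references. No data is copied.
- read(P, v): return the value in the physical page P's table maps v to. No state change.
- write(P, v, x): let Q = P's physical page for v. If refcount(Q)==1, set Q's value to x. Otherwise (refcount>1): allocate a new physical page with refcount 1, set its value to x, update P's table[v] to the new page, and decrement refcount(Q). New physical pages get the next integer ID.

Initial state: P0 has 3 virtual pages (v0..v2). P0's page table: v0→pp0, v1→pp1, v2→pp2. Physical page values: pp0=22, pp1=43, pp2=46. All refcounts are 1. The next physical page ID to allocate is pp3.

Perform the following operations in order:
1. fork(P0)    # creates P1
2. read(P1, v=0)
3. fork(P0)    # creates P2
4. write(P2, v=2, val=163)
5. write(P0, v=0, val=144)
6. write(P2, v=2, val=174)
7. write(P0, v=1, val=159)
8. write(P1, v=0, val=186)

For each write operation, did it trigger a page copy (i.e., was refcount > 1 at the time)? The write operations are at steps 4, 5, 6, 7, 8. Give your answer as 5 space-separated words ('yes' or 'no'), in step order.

Op 1: fork(P0) -> P1. 3 ppages; refcounts: pp0:2 pp1:2 pp2:2
Op 2: read(P1, v0) -> 22. No state change.
Op 3: fork(P0) -> P2. 3 ppages; refcounts: pp0:3 pp1:3 pp2:3
Op 4: write(P2, v2, 163). refcount(pp2)=3>1 -> COPY to pp3. 4 ppages; refcounts: pp0:3 pp1:3 pp2:2 pp3:1
Op 5: write(P0, v0, 144). refcount(pp0)=3>1 -> COPY to pp4. 5 ppages; refcounts: pp0:2 pp1:3 pp2:2 pp3:1 pp4:1
Op 6: write(P2, v2, 174). refcount(pp3)=1 -> write in place. 5 ppages; refcounts: pp0:2 pp1:3 pp2:2 pp3:1 pp4:1
Op 7: write(P0, v1, 159). refcount(pp1)=3>1 -> COPY to pp5. 6 ppages; refcounts: pp0:2 pp1:2 pp2:2 pp3:1 pp4:1 pp5:1
Op 8: write(P1, v0, 186). refcount(pp0)=2>1 -> COPY to pp6. 7 ppages; refcounts: pp0:1 pp1:2 pp2:2 pp3:1 pp4:1 pp5:1 pp6:1

yes yes no yes yes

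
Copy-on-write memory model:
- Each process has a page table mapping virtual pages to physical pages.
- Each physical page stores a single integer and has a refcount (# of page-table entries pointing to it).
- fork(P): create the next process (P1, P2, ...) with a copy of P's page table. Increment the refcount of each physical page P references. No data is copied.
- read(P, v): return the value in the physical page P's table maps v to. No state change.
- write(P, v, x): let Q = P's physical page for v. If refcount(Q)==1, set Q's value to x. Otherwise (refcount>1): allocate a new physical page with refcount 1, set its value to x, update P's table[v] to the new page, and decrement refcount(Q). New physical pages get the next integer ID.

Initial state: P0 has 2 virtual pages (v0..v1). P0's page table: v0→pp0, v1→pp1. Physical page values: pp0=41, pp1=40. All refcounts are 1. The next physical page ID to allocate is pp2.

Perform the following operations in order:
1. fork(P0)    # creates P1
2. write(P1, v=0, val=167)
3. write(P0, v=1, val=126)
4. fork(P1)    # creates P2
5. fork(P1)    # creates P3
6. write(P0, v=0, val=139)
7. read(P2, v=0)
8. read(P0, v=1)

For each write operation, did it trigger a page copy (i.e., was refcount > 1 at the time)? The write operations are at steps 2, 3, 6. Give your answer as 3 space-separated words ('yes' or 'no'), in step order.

Op 1: fork(P0) -> P1. 2 ppages; refcounts: pp0:2 pp1:2
Op 2: write(P1, v0, 167). refcount(pp0)=2>1 -> COPY to pp2. 3 ppages; refcounts: pp0:1 pp1:2 pp2:1
Op 3: write(P0, v1, 126). refcount(pp1)=2>1 -> COPY to pp3. 4 ppages; refcounts: pp0:1 pp1:1 pp2:1 pp3:1
Op 4: fork(P1) -> P2. 4 ppages; refcounts: pp0:1 pp1:2 pp2:2 pp3:1
Op 5: fork(P1) -> P3. 4 ppages; refcounts: pp0:1 pp1:3 pp2:3 pp3:1
Op 6: write(P0, v0, 139). refcount(pp0)=1 -> write in place. 4 ppages; refcounts: pp0:1 pp1:3 pp2:3 pp3:1
Op 7: read(P2, v0) -> 167. No state change.
Op 8: read(P0, v1) -> 126. No state change.

yes yes no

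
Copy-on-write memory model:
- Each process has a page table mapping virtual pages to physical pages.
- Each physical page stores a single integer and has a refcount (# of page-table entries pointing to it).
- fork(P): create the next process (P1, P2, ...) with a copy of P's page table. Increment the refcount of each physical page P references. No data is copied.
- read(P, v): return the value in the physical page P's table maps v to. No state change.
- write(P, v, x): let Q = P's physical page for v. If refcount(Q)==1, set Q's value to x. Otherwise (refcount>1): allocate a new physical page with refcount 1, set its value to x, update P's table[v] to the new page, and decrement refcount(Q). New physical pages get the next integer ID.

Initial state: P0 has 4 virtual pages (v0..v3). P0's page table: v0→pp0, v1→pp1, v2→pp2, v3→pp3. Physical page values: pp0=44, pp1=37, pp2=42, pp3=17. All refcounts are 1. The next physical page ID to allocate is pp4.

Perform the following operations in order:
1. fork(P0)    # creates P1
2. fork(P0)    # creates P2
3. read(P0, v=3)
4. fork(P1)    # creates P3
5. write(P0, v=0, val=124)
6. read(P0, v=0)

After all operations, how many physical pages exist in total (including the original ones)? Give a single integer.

Answer: 5

Derivation:
Op 1: fork(P0) -> P1. 4 ppages; refcounts: pp0:2 pp1:2 pp2:2 pp3:2
Op 2: fork(P0) -> P2. 4 ppages; refcounts: pp0:3 pp1:3 pp2:3 pp3:3
Op 3: read(P0, v3) -> 17. No state change.
Op 4: fork(P1) -> P3. 4 ppages; refcounts: pp0:4 pp1:4 pp2:4 pp3:4
Op 5: write(P0, v0, 124). refcount(pp0)=4>1 -> COPY to pp4. 5 ppages; refcounts: pp0:3 pp1:4 pp2:4 pp3:4 pp4:1
Op 6: read(P0, v0) -> 124. No state change.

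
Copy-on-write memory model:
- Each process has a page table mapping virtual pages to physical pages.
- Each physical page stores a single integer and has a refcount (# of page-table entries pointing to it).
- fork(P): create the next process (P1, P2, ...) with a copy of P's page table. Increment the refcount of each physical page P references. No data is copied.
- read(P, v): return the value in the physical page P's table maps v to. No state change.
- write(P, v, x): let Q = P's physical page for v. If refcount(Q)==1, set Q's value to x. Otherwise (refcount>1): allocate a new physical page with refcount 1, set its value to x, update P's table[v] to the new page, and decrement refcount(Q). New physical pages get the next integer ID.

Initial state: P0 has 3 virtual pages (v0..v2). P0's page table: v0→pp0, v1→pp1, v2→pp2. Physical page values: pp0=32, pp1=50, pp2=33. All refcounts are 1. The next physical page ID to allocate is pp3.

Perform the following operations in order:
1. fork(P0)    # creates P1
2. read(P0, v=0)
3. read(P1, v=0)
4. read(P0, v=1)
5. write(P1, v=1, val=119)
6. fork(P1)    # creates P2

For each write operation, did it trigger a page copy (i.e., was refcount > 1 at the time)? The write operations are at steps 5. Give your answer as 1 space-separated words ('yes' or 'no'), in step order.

Op 1: fork(P0) -> P1. 3 ppages; refcounts: pp0:2 pp1:2 pp2:2
Op 2: read(P0, v0) -> 32. No state change.
Op 3: read(P1, v0) -> 32. No state change.
Op 4: read(P0, v1) -> 50. No state change.
Op 5: write(P1, v1, 119). refcount(pp1)=2>1 -> COPY to pp3. 4 ppages; refcounts: pp0:2 pp1:1 pp2:2 pp3:1
Op 6: fork(P1) -> P2. 4 ppages; refcounts: pp0:3 pp1:1 pp2:3 pp3:2

yes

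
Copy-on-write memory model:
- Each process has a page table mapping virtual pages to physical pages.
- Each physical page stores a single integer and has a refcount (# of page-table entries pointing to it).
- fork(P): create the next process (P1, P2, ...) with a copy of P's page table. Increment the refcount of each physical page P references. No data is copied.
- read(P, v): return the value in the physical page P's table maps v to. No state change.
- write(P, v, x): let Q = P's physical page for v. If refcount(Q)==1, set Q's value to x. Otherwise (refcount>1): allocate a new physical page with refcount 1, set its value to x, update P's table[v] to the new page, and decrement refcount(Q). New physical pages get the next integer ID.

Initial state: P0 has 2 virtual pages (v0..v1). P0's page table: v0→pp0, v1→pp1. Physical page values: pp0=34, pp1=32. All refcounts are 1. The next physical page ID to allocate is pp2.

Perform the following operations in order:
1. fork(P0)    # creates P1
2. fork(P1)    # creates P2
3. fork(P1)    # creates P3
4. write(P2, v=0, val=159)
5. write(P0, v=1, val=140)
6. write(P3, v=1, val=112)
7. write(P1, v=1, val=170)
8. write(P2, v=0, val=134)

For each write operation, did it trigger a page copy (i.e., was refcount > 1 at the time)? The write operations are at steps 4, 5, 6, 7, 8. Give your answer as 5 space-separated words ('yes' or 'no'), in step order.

Op 1: fork(P0) -> P1. 2 ppages; refcounts: pp0:2 pp1:2
Op 2: fork(P1) -> P2. 2 ppages; refcounts: pp0:3 pp1:3
Op 3: fork(P1) -> P3. 2 ppages; refcounts: pp0:4 pp1:4
Op 4: write(P2, v0, 159). refcount(pp0)=4>1 -> COPY to pp2. 3 ppages; refcounts: pp0:3 pp1:4 pp2:1
Op 5: write(P0, v1, 140). refcount(pp1)=4>1 -> COPY to pp3. 4 ppages; refcounts: pp0:3 pp1:3 pp2:1 pp3:1
Op 6: write(P3, v1, 112). refcount(pp1)=3>1 -> COPY to pp4. 5 ppages; refcounts: pp0:3 pp1:2 pp2:1 pp3:1 pp4:1
Op 7: write(P1, v1, 170). refcount(pp1)=2>1 -> COPY to pp5. 6 ppages; refcounts: pp0:3 pp1:1 pp2:1 pp3:1 pp4:1 pp5:1
Op 8: write(P2, v0, 134). refcount(pp2)=1 -> write in place. 6 ppages; refcounts: pp0:3 pp1:1 pp2:1 pp3:1 pp4:1 pp5:1

yes yes yes yes no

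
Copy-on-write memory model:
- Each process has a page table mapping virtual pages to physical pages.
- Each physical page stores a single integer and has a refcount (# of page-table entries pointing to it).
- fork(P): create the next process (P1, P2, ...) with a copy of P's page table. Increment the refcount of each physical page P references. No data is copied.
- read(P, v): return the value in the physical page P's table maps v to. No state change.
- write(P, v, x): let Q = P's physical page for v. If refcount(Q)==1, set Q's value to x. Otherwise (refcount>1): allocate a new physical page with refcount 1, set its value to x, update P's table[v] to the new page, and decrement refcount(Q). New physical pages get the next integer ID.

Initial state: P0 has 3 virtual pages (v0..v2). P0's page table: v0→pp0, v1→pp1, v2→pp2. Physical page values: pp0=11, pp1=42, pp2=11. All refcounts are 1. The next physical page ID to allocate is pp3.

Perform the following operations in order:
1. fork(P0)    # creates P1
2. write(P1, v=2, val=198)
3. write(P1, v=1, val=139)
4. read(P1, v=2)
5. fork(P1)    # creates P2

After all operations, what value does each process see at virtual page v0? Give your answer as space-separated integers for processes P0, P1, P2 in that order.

Answer: 11 11 11

Derivation:
Op 1: fork(P0) -> P1. 3 ppages; refcounts: pp0:2 pp1:2 pp2:2
Op 2: write(P1, v2, 198). refcount(pp2)=2>1 -> COPY to pp3. 4 ppages; refcounts: pp0:2 pp1:2 pp2:1 pp3:1
Op 3: write(P1, v1, 139). refcount(pp1)=2>1 -> COPY to pp4. 5 ppages; refcounts: pp0:2 pp1:1 pp2:1 pp3:1 pp4:1
Op 4: read(P1, v2) -> 198. No state change.
Op 5: fork(P1) -> P2. 5 ppages; refcounts: pp0:3 pp1:1 pp2:1 pp3:2 pp4:2
P0: v0 -> pp0 = 11
P1: v0 -> pp0 = 11
P2: v0 -> pp0 = 11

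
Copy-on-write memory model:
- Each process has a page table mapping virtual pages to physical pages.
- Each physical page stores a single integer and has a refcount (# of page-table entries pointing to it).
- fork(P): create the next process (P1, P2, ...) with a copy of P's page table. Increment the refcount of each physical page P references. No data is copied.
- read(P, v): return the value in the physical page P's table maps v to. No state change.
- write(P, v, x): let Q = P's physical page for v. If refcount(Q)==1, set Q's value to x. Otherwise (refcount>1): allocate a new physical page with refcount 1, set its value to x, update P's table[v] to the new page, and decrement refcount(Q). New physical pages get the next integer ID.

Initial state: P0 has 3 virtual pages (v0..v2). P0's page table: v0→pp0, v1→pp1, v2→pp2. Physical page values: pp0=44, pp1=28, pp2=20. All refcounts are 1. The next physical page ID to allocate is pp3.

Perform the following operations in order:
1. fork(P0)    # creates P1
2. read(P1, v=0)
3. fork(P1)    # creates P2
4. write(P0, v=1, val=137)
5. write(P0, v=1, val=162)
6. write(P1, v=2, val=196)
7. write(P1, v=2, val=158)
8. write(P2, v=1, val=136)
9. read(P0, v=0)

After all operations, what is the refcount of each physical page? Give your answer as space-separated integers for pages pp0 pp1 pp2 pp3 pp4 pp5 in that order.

Answer: 3 1 2 1 1 1

Derivation:
Op 1: fork(P0) -> P1. 3 ppages; refcounts: pp0:2 pp1:2 pp2:2
Op 2: read(P1, v0) -> 44. No state change.
Op 3: fork(P1) -> P2. 3 ppages; refcounts: pp0:3 pp1:3 pp2:3
Op 4: write(P0, v1, 137). refcount(pp1)=3>1 -> COPY to pp3. 4 ppages; refcounts: pp0:3 pp1:2 pp2:3 pp3:1
Op 5: write(P0, v1, 162). refcount(pp3)=1 -> write in place. 4 ppages; refcounts: pp0:3 pp1:2 pp2:3 pp3:1
Op 6: write(P1, v2, 196). refcount(pp2)=3>1 -> COPY to pp4. 5 ppages; refcounts: pp0:3 pp1:2 pp2:2 pp3:1 pp4:1
Op 7: write(P1, v2, 158). refcount(pp4)=1 -> write in place. 5 ppages; refcounts: pp0:3 pp1:2 pp2:2 pp3:1 pp4:1
Op 8: write(P2, v1, 136). refcount(pp1)=2>1 -> COPY to pp5. 6 ppages; refcounts: pp0:3 pp1:1 pp2:2 pp3:1 pp4:1 pp5:1
Op 9: read(P0, v0) -> 44. No state change.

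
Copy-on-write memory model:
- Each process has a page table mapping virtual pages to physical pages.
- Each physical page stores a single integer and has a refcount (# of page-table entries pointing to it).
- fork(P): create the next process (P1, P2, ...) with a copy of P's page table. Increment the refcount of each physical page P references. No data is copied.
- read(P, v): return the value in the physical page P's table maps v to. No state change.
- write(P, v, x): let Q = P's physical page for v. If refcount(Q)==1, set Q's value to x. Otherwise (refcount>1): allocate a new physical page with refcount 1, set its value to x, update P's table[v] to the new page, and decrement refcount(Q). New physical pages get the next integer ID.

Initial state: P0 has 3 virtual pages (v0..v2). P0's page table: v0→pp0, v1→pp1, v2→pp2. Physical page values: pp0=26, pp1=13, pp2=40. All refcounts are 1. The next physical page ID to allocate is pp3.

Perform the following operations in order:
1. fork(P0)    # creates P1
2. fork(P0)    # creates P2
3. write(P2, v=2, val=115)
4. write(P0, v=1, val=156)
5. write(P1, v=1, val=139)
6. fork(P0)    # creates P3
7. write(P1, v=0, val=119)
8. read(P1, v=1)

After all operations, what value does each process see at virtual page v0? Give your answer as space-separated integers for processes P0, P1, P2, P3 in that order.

Op 1: fork(P0) -> P1. 3 ppages; refcounts: pp0:2 pp1:2 pp2:2
Op 2: fork(P0) -> P2. 3 ppages; refcounts: pp0:3 pp1:3 pp2:3
Op 3: write(P2, v2, 115). refcount(pp2)=3>1 -> COPY to pp3. 4 ppages; refcounts: pp0:3 pp1:3 pp2:2 pp3:1
Op 4: write(P0, v1, 156). refcount(pp1)=3>1 -> COPY to pp4. 5 ppages; refcounts: pp0:3 pp1:2 pp2:2 pp3:1 pp4:1
Op 5: write(P1, v1, 139). refcount(pp1)=2>1 -> COPY to pp5. 6 ppages; refcounts: pp0:3 pp1:1 pp2:2 pp3:1 pp4:1 pp5:1
Op 6: fork(P0) -> P3. 6 ppages; refcounts: pp0:4 pp1:1 pp2:3 pp3:1 pp4:2 pp5:1
Op 7: write(P1, v0, 119). refcount(pp0)=4>1 -> COPY to pp6. 7 ppages; refcounts: pp0:3 pp1:1 pp2:3 pp3:1 pp4:2 pp5:1 pp6:1
Op 8: read(P1, v1) -> 139. No state change.
P0: v0 -> pp0 = 26
P1: v0 -> pp6 = 119
P2: v0 -> pp0 = 26
P3: v0 -> pp0 = 26

Answer: 26 119 26 26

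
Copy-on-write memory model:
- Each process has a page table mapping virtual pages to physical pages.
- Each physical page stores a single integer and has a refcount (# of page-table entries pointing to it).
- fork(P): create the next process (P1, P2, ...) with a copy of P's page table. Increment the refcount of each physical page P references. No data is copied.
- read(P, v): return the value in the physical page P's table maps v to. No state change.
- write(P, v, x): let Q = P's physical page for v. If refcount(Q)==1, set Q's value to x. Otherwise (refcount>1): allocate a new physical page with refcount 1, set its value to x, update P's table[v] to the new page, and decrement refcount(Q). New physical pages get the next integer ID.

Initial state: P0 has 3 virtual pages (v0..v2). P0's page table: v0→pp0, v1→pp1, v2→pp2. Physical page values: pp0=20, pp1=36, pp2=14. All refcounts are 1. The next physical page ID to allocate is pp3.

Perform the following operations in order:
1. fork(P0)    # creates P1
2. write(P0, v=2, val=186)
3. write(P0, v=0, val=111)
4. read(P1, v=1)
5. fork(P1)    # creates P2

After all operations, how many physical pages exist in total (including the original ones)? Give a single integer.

Op 1: fork(P0) -> P1. 3 ppages; refcounts: pp0:2 pp1:2 pp2:2
Op 2: write(P0, v2, 186). refcount(pp2)=2>1 -> COPY to pp3. 4 ppages; refcounts: pp0:2 pp1:2 pp2:1 pp3:1
Op 3: write(P0, v0, 111). refcount(pp0)=2>1 -> COPY to pp4. 5 ppages; refcounts: pp0:1 pp1:2 pp2:1 pp3:1 pp4:1
Op 4: read(P1, v1) -> 36. No state change.
Op 5: fork(P1) -> P2. 5 ppages; refcounts: pp0:2 pp1:3 pp2:2 pp3:1 pp4:1

Answer: 5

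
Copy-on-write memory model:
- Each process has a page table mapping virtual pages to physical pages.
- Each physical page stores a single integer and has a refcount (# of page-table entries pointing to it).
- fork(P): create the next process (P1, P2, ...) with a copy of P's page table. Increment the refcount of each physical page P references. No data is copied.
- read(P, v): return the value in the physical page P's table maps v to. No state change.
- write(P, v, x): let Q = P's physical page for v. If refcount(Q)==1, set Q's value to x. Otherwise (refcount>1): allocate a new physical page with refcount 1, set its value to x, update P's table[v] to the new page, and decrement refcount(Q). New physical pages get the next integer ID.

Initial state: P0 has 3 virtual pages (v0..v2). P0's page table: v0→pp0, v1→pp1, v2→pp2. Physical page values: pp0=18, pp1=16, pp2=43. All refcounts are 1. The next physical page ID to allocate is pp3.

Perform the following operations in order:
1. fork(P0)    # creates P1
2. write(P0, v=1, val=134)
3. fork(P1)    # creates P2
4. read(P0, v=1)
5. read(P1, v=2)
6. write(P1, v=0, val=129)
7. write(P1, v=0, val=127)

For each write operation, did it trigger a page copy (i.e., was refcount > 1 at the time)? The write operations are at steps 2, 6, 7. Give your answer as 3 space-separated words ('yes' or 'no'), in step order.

Op 1: fork(P0) -> P1. 3 ppages; refcounts: pp0:2 pp1:2 pp2:2
Op 2: write(P0, v1, 134). refcount(pp1)=2>1 -> COPY to pp3. 4 ppages; refcounts: pp0:2 pp1:1 pp2:2 pp3:1
Op 3: fork(P1) -> P2. 4 ppages; refcounts: pp0:3 pp1:2 pp2:3 pp3:1
Op 4: read(P0, v1) -> 134. No state change.
Op 5: read(P1, v2) -> 43. No state change.
Op 6: write(P1, v0, 129). refcount(pp0)=3>1 -> COPY to pp4. 5 ppages; refcounts: pp0:2 pp1:2 pp2:3 pp3:1 pp4:1
Op 7: write(P1, v0, 127). refcount(pp4)=1 -> write in place. 5 ppages; refcounts: pp0:2 pp1:2 pp2:3 pp3:1 pp4:1

yes yes no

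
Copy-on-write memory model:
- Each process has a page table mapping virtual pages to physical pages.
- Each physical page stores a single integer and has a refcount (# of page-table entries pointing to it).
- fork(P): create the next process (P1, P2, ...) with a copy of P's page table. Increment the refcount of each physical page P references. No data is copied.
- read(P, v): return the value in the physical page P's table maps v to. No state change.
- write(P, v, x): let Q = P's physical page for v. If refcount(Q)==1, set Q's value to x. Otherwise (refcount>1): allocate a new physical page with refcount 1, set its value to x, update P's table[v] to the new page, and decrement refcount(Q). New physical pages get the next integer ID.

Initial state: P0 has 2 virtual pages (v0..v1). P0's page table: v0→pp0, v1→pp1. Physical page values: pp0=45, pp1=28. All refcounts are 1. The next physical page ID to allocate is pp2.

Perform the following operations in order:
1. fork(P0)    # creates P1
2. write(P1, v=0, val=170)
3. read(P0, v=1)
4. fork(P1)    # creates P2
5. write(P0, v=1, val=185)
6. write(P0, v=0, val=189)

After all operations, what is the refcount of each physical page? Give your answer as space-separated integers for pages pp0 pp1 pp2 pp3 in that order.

Answer: 1 2 2 1

Derivation:
Op 1: fork(P0) -> P1. 2 ppages; refcounts: pp0:2 pp1:2
Op 2: write(P1, v0, 170). refcount(pp0)=2>1 -> COPY to pp2. 3 ppages; refcounts: pp0:1 pp1:2 pp2:1
Op 3: read(P0, v1) -> 28. No state change.
Op 4: fork(P1) -> P2. 3 ppages; refcounts: pp0:1 pp1:3 pp2:2
Op 5: write(P0, v1, 185). refcount(pp1)=3>1 -> COPY to pp3. 4 ppages; refcounts: pp0:1 pp1:2 pp2:2 pp3:1
Op 6: write(P0, v0, 189). refcount(pp0)=1 -> write in place. 4 ppages; refcounts: pp0:1 pp1:2 pp2:2 pp3:1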